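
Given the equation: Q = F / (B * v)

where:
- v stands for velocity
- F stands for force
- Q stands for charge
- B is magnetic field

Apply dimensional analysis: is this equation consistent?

Yes

v (velocity) has dimensions [L T^-1].
F (force) has dimensions [L M T^-2].
Q (charge) has dimensions [I T].
B (magnetic field) has dimensions [I^-1 M T^-2].

Left side: [I T]
Right side: [I T]

Both sides have the same dimensions, so the equation is dimensionally consistent.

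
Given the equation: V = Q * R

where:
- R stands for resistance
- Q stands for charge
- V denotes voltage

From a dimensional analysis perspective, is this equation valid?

No

R (resistance) has dimensions [I^-2 L^2 M T^-3].
Q (charge) has dimensions [I T].
V (voltage) has dimensions [I^-1 L^2 M T^-3].

Left side: [I^-1 L^2 M T^-3]
Right side: [I^-1 L^2 M T^-2]

The two sides have different dimensions, so the equation is NOT dimensionally consistent.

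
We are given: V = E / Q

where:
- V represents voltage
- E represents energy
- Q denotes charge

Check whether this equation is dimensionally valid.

Yes

V (voltage) has dimensions [I^-1 L^2 M T^-3].
E (energy) has dimensions [L^2 M T^-2].
Q (charge) has dimensions [I T].

Left side: [I^-1 L^2 M T^-3]
Right side: [I^-1 L^2 M T^-3]

Both sides have the same dimensions, so the equation is dimensionally consistent.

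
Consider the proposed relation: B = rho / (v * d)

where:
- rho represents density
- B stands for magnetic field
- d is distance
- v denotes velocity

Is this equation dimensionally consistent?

No

rho (density) has dimensions [L^-3 M].
B (magnetic field) has dimensions [I^-1 M T^-2].
d (distance) has dimensions [L].
v (velocity) has dimensions [L T^-1].

Left side: [I^-1 M T^-2]
Right side: [L^-5 M T]

The two sides have different dimensions, so the equation is NOT dimensionally consistent.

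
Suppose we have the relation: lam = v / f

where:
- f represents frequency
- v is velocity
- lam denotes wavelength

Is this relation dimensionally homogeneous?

Yes

f (frequency) has dimensions [T^-1].
v (velocity) has dimensions [L T^-1].
lam (wavelength) has dimensions [L].

Left side: [L]
Right side: [L]

Both sides have the same dimensions, so the equation is dimensionally consistent.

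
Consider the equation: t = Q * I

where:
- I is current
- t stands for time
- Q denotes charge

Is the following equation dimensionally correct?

No

I (current) has dimensions [I].
t (time) has dimensions [T].
Q (charge) has dimensions [I T].

Left side: [T]
Right side: [I^2 T]

The two sides have different dimensions, so the equation is NOT dimensionally consistent.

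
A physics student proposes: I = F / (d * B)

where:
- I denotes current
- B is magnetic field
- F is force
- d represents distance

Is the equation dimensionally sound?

Yes

I (current) has dimensions [I].
B (magnetic field) has dimensions [I^-1 M T^-2].
F (force) has dimensions [L M T^-2].
d (distance) has dimensions [L].

Left side: [I]
Right side: [I]

Both sides have the same dimensions, so the equation is dimensionally consistent.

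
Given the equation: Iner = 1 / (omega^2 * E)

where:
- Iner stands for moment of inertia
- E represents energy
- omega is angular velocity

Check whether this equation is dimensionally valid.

No

Iner (moment of inertia) has dimensions [L^2 M].
E (energy) has dimensions [L^2 M T^-2].
omega (angular velocity) has dimensions [T^-1].

Left side: [L^2 M]
Right side: [L^-2 M^-1 T^4]

The two sides have different dimensions, so the equation is NOT dimensionally consistent.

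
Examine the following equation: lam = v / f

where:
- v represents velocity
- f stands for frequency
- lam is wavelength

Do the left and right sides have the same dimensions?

Yes

v (velocity) has dimensions [L T^-1].
f (frequency) has dimensions [T^-1].
lam (wavelength) has dimensions [L].

Left side: [L]
Right side: [L]

Both sides have the same dimensions, so the equation is dimensionally consistent.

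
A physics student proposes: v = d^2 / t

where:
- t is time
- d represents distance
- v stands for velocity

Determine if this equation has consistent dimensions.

No

t (time) has dimensions [T].
d (distance) has dimensions [L].
v (velocity) has dimensions [L T^-1].

Left side: [L T^-1]
Right side: [L^2 T^-1]

The two sides have different dimensions, so the equation is NOT dimensionally consistent.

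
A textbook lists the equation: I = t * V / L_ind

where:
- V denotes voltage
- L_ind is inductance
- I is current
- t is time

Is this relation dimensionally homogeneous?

Yes

V (voltage) has dimensions [I^-1 L^2 M T^-3].
L_ind (inductance) has dimensions [I^-2 L^2 M T^-2].
I (current) has dimensions [I].
t (time) has dimensions [T].

Left side: [I]
Right side: [I]

Both sides have the same dimensions, so the equation is dimensionally consistent.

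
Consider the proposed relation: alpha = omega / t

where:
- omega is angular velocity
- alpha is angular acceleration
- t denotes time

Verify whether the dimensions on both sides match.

Yes

omega (angular velocity) has dimensions [T^-1].
alpha (angular acceleration) has dimensions [T^-2].
t (time) has dimensions [T].

Left side: [T^-2]
Right side: [T^-2]

Both sides have the same dimensions, so the equation is dimensionally consistent.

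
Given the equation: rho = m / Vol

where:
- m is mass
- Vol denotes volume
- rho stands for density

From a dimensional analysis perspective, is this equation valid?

Yes

m (mass) has dimensions [M].
Vol (volume) has dimensions [L^3].
rho (density) has dimensions [L^-3 M].

Left side: [L^-3 M]
Right side: [L^-3 M]

Both sides have the same dimensions, so the equation is dimensionally consistent.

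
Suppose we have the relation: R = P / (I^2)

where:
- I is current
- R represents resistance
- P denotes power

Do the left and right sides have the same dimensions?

Yes

I (current) has dimensions [I].
R (resistance) has dimensions [I^-2 L^2 M T^-3].
P (power) has dimensions [L^2 M T^-3].

Left side: [I^-2 L^2 M T^-3]
Right side: [I^-2 L^2 M T^-3]

Both sides have the same dimensions, so the equation is dimensionally consistent.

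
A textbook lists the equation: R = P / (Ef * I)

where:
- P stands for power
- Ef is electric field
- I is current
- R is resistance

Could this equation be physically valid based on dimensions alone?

No

P (power) has dimensions [L^2 M T^-3].
Ef (electric field) has dimensions [I^-1 L M T^-3].
I (current) has dimensions [I].
R (resistance) has dimensions [I^-2 L^2 M T^-3].

Left side: [I^-2 L^2 M T^-3]
Right side: [L]

The two sides have different dimensions, so the equation is NOT dimensionally consistent.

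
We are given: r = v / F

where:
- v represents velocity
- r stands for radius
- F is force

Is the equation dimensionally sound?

No

v (velocity) has dimensions [L T^-1].
r (radius) has dimensions [L].
F (force) has dimensions [L M T^-2].

Left side: [L]
Right side: [M^-1 T]

The two sides have different dimensions, so the equation is NOT dimensionally consistent.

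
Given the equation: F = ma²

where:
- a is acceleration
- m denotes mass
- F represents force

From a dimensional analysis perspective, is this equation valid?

No

a (acceleration) has dimensions [L T^-2].
m (mass) has dimensions [M].
F (force) has dimensions [L M T^-2].

Left side: [L M T^-2]
Right side: [L^2 M T^-4]

The two sides have different dimensions, so the equation is NOT dimensionally consistent.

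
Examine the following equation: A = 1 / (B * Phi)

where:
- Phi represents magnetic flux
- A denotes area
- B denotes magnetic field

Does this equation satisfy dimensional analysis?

No

Phi (magnetic flux) has dimensions [I^-1 L^2 M T^-2].
A (area) has dimensions [L^2].
B (magnetic field) has dimensions [I^-1 M T^-2].

Left side: [L^2]
Right side: [I^2 L^-2 M^-2 T^4]

The two sides have different dimensions, so the equation is NOT dimensionally consistent.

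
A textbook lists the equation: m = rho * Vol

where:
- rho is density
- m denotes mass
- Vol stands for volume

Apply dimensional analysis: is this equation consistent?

Yes

rho (density) has dimensions [L^-3 M].
m (mass) has dimensions [M].
Vol (volume) has dimensions [L^3].

Left side: [M]
Right side: [M]

Both sides have the same dimensions, so the equation is dimensionally consistent.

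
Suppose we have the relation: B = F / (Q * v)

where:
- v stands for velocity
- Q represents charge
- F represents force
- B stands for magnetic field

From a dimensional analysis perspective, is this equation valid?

Yes

v (velocity) has dimensions [L T^-1].
Q (charge) has dimensions [I T].
F (force) has dimensions [L M T^-2].
B (magnetic field) has dimensions [I^-1 M T^-2].

Left side: [I^-1 M T^-2]
Right side: [I^-1 M T^-2]

Both sides have the same dimensions, so the equation is dimensionally consistent.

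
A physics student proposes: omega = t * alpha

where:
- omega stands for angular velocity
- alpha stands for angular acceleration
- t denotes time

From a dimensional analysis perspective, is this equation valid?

Yes

omega (angular velocity) has dimensions [T^-1].
alpha (angular acceleration) has dimensions [T^-2].
t (time) has dimensions [T].

Left side: [T^-1]
Right side: [T^-1]

Both sides have the same dimensions, so the equation is dimensionally consistent.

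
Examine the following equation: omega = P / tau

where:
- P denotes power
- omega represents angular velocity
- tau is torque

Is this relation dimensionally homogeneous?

Yes

P (power) has dimensions [L^2 M T^-3].
omega (angular velocity) has dimensions [T^-1].
tau (torque) has dimensions [L^2 M T^-2].

Left side: [T^-1]
Right side: [T^-1]

Both sides have the same dimensions, so the equation is dimensionally consistent.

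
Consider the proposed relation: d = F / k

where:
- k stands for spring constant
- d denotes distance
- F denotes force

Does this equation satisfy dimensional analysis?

Yes

k (spring constant) has dimensions [M T^-2].
d (distance) has dimensions [L].
F (force) has dimensions [L M T^-2].

Left side: [L]
Right side: [L]

Both sides have the same dimensions, so the equation is dimensionally consistent.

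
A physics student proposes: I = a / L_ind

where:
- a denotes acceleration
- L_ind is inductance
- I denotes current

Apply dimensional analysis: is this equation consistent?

No

a (acceleration) has dimensions [L T^-2].
L_ind (inductance) has dimensions [I^-2 L^2 M T^-2].
I (current) has dimensions [I].

Left side: [I]
Right side: [I^2 L^-1 M^-1]

The two sides have different dimensions, so the equation is NOT dimensionally consistent.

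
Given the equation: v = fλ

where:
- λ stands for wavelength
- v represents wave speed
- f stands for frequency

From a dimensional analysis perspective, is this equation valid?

Yes

λ (wavelength) has dimensions [L].
v (wave speed) has dimensions [L T^-1].
f (frequency) has dimensions [T^-1].

Left side: [L T^-1]
Right side: [L T^-1]

Both sides have the same dimensions, so the equation is dimensionally consistent.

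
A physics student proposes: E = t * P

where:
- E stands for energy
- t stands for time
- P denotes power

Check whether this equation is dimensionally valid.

Yes

E (energy) has dimensions [L^2 M T^-2].
t (time) has dimensions [T].
P (power) has dimensions [L^2 M T^-3].

Left side: [L^2 M T^-2]
Right side: [L^2 M T^-2]

Both sides have the same dimensions, so the equation is dimensionally consistent.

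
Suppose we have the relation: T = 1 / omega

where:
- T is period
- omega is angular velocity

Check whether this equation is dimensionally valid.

Yes

T (period) has dimensions [T].
omega (angular velocity) has dimensions [T^-1].

Left side: [T]
Right side: [T]

Both sides have the same dimensions, so the equation is dimensionally consistent.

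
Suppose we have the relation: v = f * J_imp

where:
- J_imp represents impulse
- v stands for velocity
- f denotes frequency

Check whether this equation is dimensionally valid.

No

J_imp (impulse) has dimensions [L M T^-1].
v (velocity) has dimensions [L T^-1].
f (frequency) has dimensions [T^-1].

Left side: [L T^-1]
Right side: [L M T^-2]

The two sides have different dimensions, so the equation is NOT dimensionally consistent.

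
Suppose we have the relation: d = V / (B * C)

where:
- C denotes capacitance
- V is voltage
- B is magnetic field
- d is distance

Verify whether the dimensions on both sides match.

No

C (capacitance) has dimensions [I^2 L^-2 M^-1 T^4].
V (voltage) has dimensions [I^-1 L^2 M T^-3].
B (magnetic field) has dimensions [I^-1 M T^-2].
d (distance) has dimensions [L].

Left side: [L]
Right side: [I^-2 L^4 M T^-5]

The two sides have different dimensions, so the equation is NOT dimensionally consistent.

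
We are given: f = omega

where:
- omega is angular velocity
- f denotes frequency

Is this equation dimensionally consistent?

Yes

omega (angular velocity) has dimensions [T^-1].
f (frequency) has dimensions [T^-1].

Left side: [T^-1]
Right side: [T^-1]

Both sides have the same dimensions, so the equation is dimensionally consistent.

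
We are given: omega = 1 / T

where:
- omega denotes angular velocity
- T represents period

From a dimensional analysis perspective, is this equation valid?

Yes

omega (angular velocity) has dimensions [T^-1].
T (period) has dimensions [T].

Left side: [T^-1]
Right side: [T^-1]

Both sides have the same dimensions, so the equation is dimensionally consistent.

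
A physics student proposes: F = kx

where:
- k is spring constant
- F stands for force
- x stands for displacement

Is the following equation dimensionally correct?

Yes

k (spring constant) has dimensions [M T^-2].
F (force) has dimensions [L M T^-2].
x (displacement) has dimensions [L].

Left side: [L M T^-2]
Right side: [L M T^-2]

Both sides have the same dimensions, so the equation is dimensionally consistent.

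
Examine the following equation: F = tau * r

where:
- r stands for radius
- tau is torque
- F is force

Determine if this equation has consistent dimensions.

No

r (radius) has dimensions [L].
tau (torque) has dimensions [L^2 M T^-2].
F (force) has dimensions [L M T^-2].

Left side: [L M T^-2]
Right side: [L^3 M T^-2]

The two sides have different dimensions, so the equation is NOT dimensionally consistent.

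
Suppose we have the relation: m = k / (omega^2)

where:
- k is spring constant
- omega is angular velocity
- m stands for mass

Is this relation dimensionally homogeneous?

Yes

k (spring constant) has dimensions [M T^-2].
omega (angular velocity) has dimensions [T^-1].
m (mass) has dimensions [M].

Left side: [M]
Right side: [M]

Both sides have the same dimensions, so the equation is dimensionally consistent.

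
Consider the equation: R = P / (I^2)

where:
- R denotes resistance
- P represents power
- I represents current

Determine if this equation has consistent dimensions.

Yes

R (resistance) has dimensions [I^-2 L^2 M T^-3].
P (power) has dimensions [L^2 M T^-3].
I (current) has dimensions [I].

Left side: [I^-2 L^2 M T^-3]
Right side: [I^-2 L^2 M T^-3]

Both sides have the same dimensions, so the equation is dimensionally consistent.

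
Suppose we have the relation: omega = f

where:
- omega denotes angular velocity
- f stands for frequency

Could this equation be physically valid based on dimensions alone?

Yes

omega (angular velocity) has dimensions [T^-1].
f (frequency) has dimensions [T^-1].

Left side: [T^-1]
Right side: [T^-1]

Both sides have the same dimensions, so the equation is dimensionally consistent.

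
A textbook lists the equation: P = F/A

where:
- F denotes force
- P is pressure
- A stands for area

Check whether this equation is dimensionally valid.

Yes

F (force) has dimensions [L M T^-2].
P (pressure) has dimensions [L^-1 M T^-2].
A (area) has dimensions [L^2].

Left side: [L^-1 M T^-2]
Right side: [L^-1 M T^-2]

Both sides have the same dimensions, so the equation is dimensionally consistent.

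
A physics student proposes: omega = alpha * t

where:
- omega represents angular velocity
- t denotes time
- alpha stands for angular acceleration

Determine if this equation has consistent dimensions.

Yes

omega (angular velocity) has dimensions [T^-1].
t (time) has dimensions [T].
alpha (angular acceleration) has dimensions [T^-2].

Left side: [T^-1]
Right side: [T^-1]

Both sides have the same dimensions, so the equation is dimensionally consistent.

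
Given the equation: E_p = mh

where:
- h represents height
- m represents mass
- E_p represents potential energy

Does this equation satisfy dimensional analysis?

No

h (height) has dimensions [L].
m (mass) has dimensions [M].
E_p (potential energy) has dimensions [L^2 M T^-2].

Left side: [L^2 M T^-2]
Right side: [L M]

The two sides have different dimensions, so the equation is NOT dimensionally consistent.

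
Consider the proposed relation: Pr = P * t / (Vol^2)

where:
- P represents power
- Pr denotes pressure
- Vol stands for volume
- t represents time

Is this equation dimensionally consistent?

No

P (power) has dimensions [L^2 M T^-3].
Pr (pressure) has dimensions [L^-1 M T^-2].
Vol (volume) has dimensions [L^3].
t (time) has dimensions [T].

Left side: [L^-1 M T^-2]
Right side: [L^-4 M T^-2]

The two sides have different dimensions, so the equation is NOT dimensionally consistent.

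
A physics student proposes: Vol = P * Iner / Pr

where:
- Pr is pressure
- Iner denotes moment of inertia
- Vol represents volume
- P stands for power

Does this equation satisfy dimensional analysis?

No

Pr (pressure) has dimensions [L^-1 M T^-2].
Iner (moment of inertia) has dimensions [L^2 M].
Vol (volume) has dimensions [L^3].
P (power) has dimensions [L^2 M T^-3].

Left side: [L^3]
Right side: [L^5 M T^-1]

The two sides have different dimensions, so the equation is NOT dimensionally consistent.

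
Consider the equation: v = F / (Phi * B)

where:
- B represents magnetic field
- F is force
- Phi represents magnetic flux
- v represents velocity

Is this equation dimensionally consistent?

No

B (magnetic field) has dimensions [I^-1 M T^-2].
F (force) has dimensions [L M T^-2].
Phi (magnetic flux) has dimensions [I^-1 L^2 M T^-2].
v (velocity) has dimensions [L T^-1].

Left side: [L T^-1]
Right side: [I^2 L^-1 M^-1 T^2]

The two sides have different dimensions, so the equation is NOT dimensionally consistent.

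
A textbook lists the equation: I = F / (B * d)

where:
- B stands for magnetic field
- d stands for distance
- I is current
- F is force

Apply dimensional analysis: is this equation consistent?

Yes

B (magnetic field) has dimensions [I^-1 M T^-2].
d (distance) has dimensions [L].
I (current) has dimensions [I].
F (force) has dimensions [L M T^-2].

Left side: [I]
Right side: [I]

Both sides have the same dimensions, so the equation is dimensionally consistent.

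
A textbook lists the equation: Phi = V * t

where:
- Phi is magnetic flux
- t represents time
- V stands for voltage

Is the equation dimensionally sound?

Yes

Phi (magnetic flux) has dimensions [I^-1 L^2 M T^-2].
t (time) has dimensions [T].
V (voltage) has dimensions [I^-1 L^2 M T^-3].

Left side: [I^-1 L^2 M T^-2]
Right side: [I^-1 L^2 M T^-2]

Both sides have the same dimensions, so the equation is dimensionally consistent.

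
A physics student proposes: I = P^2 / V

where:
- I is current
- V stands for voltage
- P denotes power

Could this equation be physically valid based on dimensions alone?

No

I (current) has dimensions [I].
V (voltage) has dimensions [I^-1 L^2 M T^-3].
P (power) has dimensions [L^2 M T^-3].

Left side: [I]
Right side: [I L^2 M T^-3]

The two sides have different dimensions, so the equation is NOT dimensionally consistent.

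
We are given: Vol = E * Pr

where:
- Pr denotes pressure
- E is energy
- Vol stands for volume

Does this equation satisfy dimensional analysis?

No

Pr (pressure) has dimensions [L^-1 M T^-2].
E (energy) has dimensions [L^2 M T^-2].
Vol (volume) has dimensions [L^3].

Left side: [L^3]
Right side: [L M^2 T^-4]

The two sides have different dimensions, so the equation is NOT dimensionally consistent.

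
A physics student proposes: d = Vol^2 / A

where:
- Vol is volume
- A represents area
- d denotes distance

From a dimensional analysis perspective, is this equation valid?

No

Vol (volume) has dimensions [L^3].
A (area) has dimensions [L^2].
d (distance) has dimensions [L].

Left side: [L]
Right side: [L^4]

The two sides have different dimensions, so the equation is NOT dimensionally consistent.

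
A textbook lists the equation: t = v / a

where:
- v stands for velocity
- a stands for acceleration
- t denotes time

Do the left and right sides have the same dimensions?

Yes

v (velocity) has dimensions [L T^-1].
a (acceleration) has dimensions [L T^-2].
t (time) has dimensions [T].

Left side: [T]
Right side: [T]

Both sides have the same dimensions, so the equation is dimensionally consistent.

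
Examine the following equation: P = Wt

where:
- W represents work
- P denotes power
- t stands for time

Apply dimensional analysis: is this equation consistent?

No

W (work) has dimensions [L^2 M T^-2].
P (power) has dimensions [L^2 M T^-3].
t (time) has dimensions [T].

Left side: [L^2 M T^-3]
Right side: [L^2 M T^-1]

The two sides have different dimensions, so the equation is NOT dimensionally consistent.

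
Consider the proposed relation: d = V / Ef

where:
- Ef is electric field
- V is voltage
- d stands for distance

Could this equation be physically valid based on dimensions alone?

Yes

Ef (electric field) has dimensions [I^-1 L M T^-3].
V (voltage) has dimensions [I^-1 L^2 M T^-3].
d (distance) has dimensions [L].

Left side: [L]
Right side: [L]

Both sides have the same dimensions, so the equation is dimensionally consistent.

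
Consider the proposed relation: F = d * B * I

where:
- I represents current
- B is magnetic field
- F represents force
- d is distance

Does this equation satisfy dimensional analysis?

Yes

I (current) has dimensions [I].
B (magnetic field) has dimensions [I^-1 M T^-2].
F (force) has dimensions [L M T^-2].
d (distance) has dimensions [L].

Left side: [L M T^-2]
Right side: [L M T^-2]

Both sides have the same dimensions, so the equation is dimensionally consistent.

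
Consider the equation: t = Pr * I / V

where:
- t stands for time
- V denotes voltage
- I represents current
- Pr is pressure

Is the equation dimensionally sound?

No

t (time) has dimensions [T].
V (voltage) has dimensions [I^-1 L^2 M T^-3].
I (current) has dimensions [I].
Pr (pressure) has dimensions [L^-1 M T^-2].

Left side: [T]
Right side: [I^2 L^-3 T]

The two sides have different dimensions, so the equation is NOT dimensionally consistent.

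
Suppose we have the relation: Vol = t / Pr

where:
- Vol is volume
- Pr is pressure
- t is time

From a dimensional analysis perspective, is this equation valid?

No

Vol (volume) has dimensions [L^3].
Pr (pressure) has dimensions [L^-1 M T^-2].
t (time) has dimensions [T].

Left side: [L^3]
Right side: [L M^-1 T^3]

The two sides have different dimensions, so the equation is NOT dimensionally consistent.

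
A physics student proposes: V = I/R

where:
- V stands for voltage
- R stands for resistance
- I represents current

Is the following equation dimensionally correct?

No

V (voltage) has dimensions [I^-1 L^2 M T^-3].
R (resistance) has dimensions [I^-2 L^2 M T^-3].
I (current) has dimensions [I].

Left side: [I^-1 L^2 M T^-3]
Right side: [I^3 L^-2 M^-1 T^3]

The two sides have different dimensions, so the equation is NOT dimensionally consistent.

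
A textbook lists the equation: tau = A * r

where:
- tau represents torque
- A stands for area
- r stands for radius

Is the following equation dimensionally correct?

No

tau (torque) has dimensions [L^2 M T^-2].
A (area) has dimensions [L^2].
r (radius) has dimensions [L].

Left side: [L^2 M T^-2]
Right side: [L^3]

The two sides have different dimensions, so the equation is NOT dimensionally consistent.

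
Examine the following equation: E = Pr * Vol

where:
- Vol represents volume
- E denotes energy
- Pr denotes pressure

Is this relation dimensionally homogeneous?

Yes

Vol (volume) has dimensions [L^3].
E (energy) has dimensions [L^2 M T^-2].
Pr (pressure) has dimensions [L^-1 M T^-2].

Left side: [L^2 M T^-2]
Right side: [L^2 M T^-2]

Both sides have the same dimensions, so the equation is dimensionally consistent.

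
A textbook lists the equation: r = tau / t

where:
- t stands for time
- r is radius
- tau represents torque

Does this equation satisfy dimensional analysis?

No

t (time) has dimensions [T].
r (radius) has dimensions [L].
tau (torque) has dimensions [L^2 M T^-2].

Left side: [L]
Right side: [L^2 M T^-3]

The two sides have different dimensions, so the equation is NOT dimensionally consistent.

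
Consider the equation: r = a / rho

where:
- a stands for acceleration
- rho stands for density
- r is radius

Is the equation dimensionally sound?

No

a (acceleration) has dimensions [L T^-2].
rho (density) has dimensions [L^-3 M].
r (radius) has dimensions [L].

Left side: [L]
Right side: [L^4 M^-1 T^-2]

The two sides have different dimensions, so the equation is NOT dimensionally consistent.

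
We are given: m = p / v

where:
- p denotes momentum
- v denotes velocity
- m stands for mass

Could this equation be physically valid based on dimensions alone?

Yes

p (momentum) has dimensions [L M T^-1].
v (velocity) has dimensions [L T^-1].
m (mass) has dimensions [M].

Left side: [M]
Right side: [M]

Both sides have the same dimensions, so the equation is dimensionally consistent.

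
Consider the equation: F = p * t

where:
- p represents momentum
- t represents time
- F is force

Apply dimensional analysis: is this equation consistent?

No

p (momentum) has dimensions [L M T^-1].
t (time) has dimensions [T].
F (force) has dimensions [L M T^-2].

Left side: [L M T^-2]
Right side: [L M]

The two sides have different dimensions, so the equation is NOT dimensionally consistent.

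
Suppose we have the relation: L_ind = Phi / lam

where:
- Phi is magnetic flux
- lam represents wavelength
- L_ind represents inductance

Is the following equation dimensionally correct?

No

Phi (magnetic flux) has dimensions [I^-1 L^2 M T^-2].
lam (wavelength) has dimensions [L].
L_ind (inductance) has dimensions [I^-2 L^2 M T^-2].

Left side: [I^-2 L^2 M T^-2]
Right side: [I^-1 L M T^-2]

The two sides have different dimensions, so the equation is NOT dimensionally consistent.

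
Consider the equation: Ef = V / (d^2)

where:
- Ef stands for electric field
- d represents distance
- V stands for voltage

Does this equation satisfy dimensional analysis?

No

Ef (electric field) has dimensions [I^-1 L M T^-3].
d (distance) has dimensions [L].
V (voltage) has dimensions [I^-1 L^2 M T^-3].

Left side: [I^-1 L M T^-3]
Right side: [I^-1 M T^-3]

The two sides have different dimensions, so the equation is NOT dimensionally consistent.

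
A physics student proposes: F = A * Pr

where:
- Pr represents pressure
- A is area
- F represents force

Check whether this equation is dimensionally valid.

Yes

Pr (pressure) has dimensions [L^-1 M T^-2].
A (area) has dimensions [L^2].
F (force) has dimensions [L M T^-2].

Left side: [L M T^-2]
Right side: [L M T^-2]

Both sides have the same dimensions, so the equation is dimensionally consistent.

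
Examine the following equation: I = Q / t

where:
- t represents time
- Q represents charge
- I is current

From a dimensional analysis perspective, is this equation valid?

Yes

t (time) has dimensions [T].
Q (charge) has dimensions [I T].
I (current) has dimensions [I].

Left side: [I]
Right side: [I]

Both sides have the same dimensions, so the equation is dimensionally consistent.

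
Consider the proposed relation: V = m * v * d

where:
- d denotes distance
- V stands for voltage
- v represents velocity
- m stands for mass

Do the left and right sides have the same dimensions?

No

d (distance) has dimensions [L].
V (voltage) has dimensions [I^-1 L^2 M T^-3].
v (velocity) has dimensions [L T^-1].
m (mass) has dimensions [M].

Left side: [I^-1 L^2 M T^-3]
Right side: [L^2 M T^-1]

The two sides have different dimensions, so the equation is NOT dimensionally consistent.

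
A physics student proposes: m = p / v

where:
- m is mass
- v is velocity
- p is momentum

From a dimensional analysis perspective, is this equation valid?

Yes

m (mass) has dimensions [M].
v (velocity) has dimensions [L T^-1].
p (momentum) has dimensions [L M T^-1].

Left side: [M]
Right side: [M]

Both sides have the same dimensions, so the equation is dimensionally consistent.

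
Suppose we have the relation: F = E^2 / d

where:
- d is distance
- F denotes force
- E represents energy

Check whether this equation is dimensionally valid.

No

d (distance) has dimensions [L].
F (force) has dimensions [L M T^-2].
E (energy) has dimensions [L^2 M T^-2].

Left side: [L M T^-2]
Right side: [L^3 M^2 T^-4]

The two sides have different dimensions, so the equation is NOT dimensionally consistent.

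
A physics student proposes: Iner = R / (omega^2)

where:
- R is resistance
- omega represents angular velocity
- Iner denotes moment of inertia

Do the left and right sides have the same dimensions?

No

R (resistance) has dimensions [I^-2 L^2 M T^-3].
omega (angular velocity) has dimensions [T^-1].
Iner (moment of inertia) has dimensions [L^2 M].

Left side: [L^2 M]
Right side: [I^-2 L^2 M T^-1]

The two sides have different dimensions, so the equation is NOT dimensionally consistent.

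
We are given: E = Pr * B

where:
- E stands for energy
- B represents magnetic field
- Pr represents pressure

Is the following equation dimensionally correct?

No

E (energy) has dimensions [L^2 M T^-2].
B (magnetic field) has dimensions [I^-1 M T^-2].
Pr (pressure) has dimensions [L^-1 M T^-2].

Left side: [L^2 M T^-2]
Right side: [I^-1 L^-1 M^2 T^-4]

The two sides have different dimensions, so the equation is NOT dimensionally consistent.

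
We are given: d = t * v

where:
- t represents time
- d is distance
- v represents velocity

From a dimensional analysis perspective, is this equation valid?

Yes

t (time) has dimensions [T].
d (distance) has dimensions [L].
v (velocity) has dimensions [L T^-1].

Left side: [L]
Right side: [L]

Both sides have the same dimensions, so the equation is dimensionally consistent.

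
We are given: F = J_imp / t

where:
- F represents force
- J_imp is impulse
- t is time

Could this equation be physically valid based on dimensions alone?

Yes

F (force) has dimensions [L M T^-2].
J_imp (impulse) has dimensions [L M T^-1].
t (time) has dimensions [T].

Left side: [L M T^-2]
Right side: [L M T^-2]

Both sides have the same dimensions, so the equation is dimensionally consistent.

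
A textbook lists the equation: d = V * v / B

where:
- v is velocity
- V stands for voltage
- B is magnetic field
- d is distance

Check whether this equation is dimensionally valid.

No

v (velocity) has dimensions [L T^-1].
V (voltage) has dimensions [I^-1 L^2 M T^-3].
B (magnetic field) has dimensions [I^-1 M T^-2].
d (distance) has dimensions [L].

Left side: [L]
Right side: [L^3 T^-2]

The two sides have different dimensions, so the equation is NOT dimensionally consistent.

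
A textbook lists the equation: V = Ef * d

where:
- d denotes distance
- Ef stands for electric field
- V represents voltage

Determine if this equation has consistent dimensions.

Yes

d (distance) has dimensions [L].
Ef (electric field) has dimensions [I^-1 L M T^-3].
V (voltage) has dimensions [I^-1 L^2 M T^-3].

Left side: [I^-1 L^2 M T^-3]
Right side: [I^-1 L^2 M T^-3]

Both sides have the same dimensions, so the equation is dimensionally consistent.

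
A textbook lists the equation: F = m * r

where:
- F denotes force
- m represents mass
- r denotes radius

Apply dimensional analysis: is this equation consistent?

No

F (force) has dimensions [L M T^-2].
m (mass) has dimensions [M].
r (radius) has dimensions [L].

Left side: [L M T^-2]
Right side: [L M]

The two sides have different dimensions, so the equation is NOT dimensionally consistent.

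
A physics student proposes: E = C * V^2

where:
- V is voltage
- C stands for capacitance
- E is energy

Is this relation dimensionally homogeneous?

Yes

V (voltage) has dimensions [I^-1 L^2 M T^-3].
C (capacitance) has dimensions [I^2 L^-2 M^-1 T^4].
E (energy) has dimensions [L^2 M T^-2].

Left side: [L^2 M T^-2]
Right side: [L^2 M T^-2]

Both sides have the same dimensions, so the equation is dimensionally consistent.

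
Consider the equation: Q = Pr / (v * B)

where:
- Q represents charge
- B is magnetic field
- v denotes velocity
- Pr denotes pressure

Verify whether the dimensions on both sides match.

No

Q (charge) has dimensions [I T].
B (magnetic field) has dimensions [I^-1 M T^-2].
v (velocity) has dimensions [L T^-1].
Pr (pressure) has dimensions [L^-1 M T^-2].

Left side: [I T]
Right side: [I L^-2 T]

The two sides have different dimensions, so the equation is NOT dimensionally consistent.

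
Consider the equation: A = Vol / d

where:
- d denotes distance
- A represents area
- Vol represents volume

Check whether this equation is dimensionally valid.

Yes

d (distance) has dimensions [L].
A (area) has dimensions [L^2].
Vol (volume) has dimensions [L^3].

Left side: [L^2]
Right side: [L^2]

Both sides have the same dimensions, so the equation is dimensionally consistent.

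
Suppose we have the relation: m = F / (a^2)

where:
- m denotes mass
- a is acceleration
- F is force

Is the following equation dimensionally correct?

No

m (mass) has dimensions [M].
a (acceleration) has dimensions [L T^-2].
F (force) has dimensions [L M T^-2].

Left side: [M]
Right side: [L^-1 M T^2]

The two sides have different dimensions, so the equation is NOT dimensionally consistent.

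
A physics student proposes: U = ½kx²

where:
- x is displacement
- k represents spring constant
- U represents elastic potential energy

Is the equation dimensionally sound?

Yes

x (displacement) has dimensions [L].
k (spring constant) has dimensions [M T^-2].
U (elastic potential energy) has dimensions [L^2 M T^-2].

Left side: [L^2 M T^-2]
Right side: [L^2 M T^-2]

Both sides have the same dimensions, so the equation is dimensionally consistent.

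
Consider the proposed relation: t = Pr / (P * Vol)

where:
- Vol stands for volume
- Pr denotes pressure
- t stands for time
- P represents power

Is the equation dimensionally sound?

No

Vol (volume) has dimensions [L^3].
Pr (pressure) has dimensions [L^-1 M T^-2].
t (time) has dimensions [T].
P (power) has dimensions [L^2 M T^-3].

Left side: [T]
Right side: [L^-6 T]

The two sides have different dimensions, so the equation is NOT dimensionally consistent.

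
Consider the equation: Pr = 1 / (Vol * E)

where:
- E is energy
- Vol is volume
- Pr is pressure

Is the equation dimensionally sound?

No

E (energy) has dimensions [L^2 M T^-2].
Vol (volume) has dimensions [L^3].
Pr (pressure) has dimensions [L^-1 M T^-2].

Left side: [L^-1 M T^-2]
Right side: [L^-5 M^-1 T^2]

The two sides have different dimensions, so the equation is NOT dimensionally consistent.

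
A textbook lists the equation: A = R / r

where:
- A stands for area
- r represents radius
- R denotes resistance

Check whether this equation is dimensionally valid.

No

A (area) has dimensions [L^2].
r (radius) has dimensions [L].
R (resistance) has dimensions [I^-2 L^2 M T^-3].

Left side: [L^2]
Right side: [I^-2 L M T^-3]

The two sides have different dimensions, so the equation is NOT dimensionally consistent.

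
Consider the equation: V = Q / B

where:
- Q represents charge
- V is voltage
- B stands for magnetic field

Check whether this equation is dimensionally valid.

No

Q (charge) has dimensions [I T].
V (voltage) has dimensions [I^-1 L^2 M T^-3].
B (magnetic field) has dimensions [I^-1 M T^-2].

Left side: [I^-1 L^2 M T^-3]
Right side: [I^2 M^-1 T^3]

The two sides have different dimensions, so the equation is NOT dimensionally consistent.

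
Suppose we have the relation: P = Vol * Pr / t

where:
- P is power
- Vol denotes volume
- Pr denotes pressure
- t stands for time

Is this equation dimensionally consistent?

Yes

P (power) has dimensions [L^2 M T^-3].
Vol (volume) has dimensions [L^3].
Pr (pressure) has dimensions [L^-1 M T^-2].
t (time) has dimensions [T].

Left side: [L^2 M T^-3]
Right side: [L^2 M T^-3]

Both sides have the same dimensions, so the equation is dimensionally consistent.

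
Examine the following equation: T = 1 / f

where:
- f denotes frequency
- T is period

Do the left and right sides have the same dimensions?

Yes

f (frequency) has dimensions [T^-1].
T (period) has dimensions [T].

Left side: [T]
Right side: [T]

Both sides have the same dimensions, so the equation is dimensionally consistent.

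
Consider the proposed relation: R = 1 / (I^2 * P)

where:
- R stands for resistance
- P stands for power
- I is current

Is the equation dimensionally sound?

No

R (resistance) has dimensions [I^-2 L^2 M T^-3].
P (power) has dimensions [L^2 M T^-3].
I (current) has dimensions [I].

Left side: [I^-2 L^2 M T^-3]
Right side: [I^-2 L^-2 M^-1 T^3]

The two sides have different dimensions, so the equation is NOT dimensionally consistent.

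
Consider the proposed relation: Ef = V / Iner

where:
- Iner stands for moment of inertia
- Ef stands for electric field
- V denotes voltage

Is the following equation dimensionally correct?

No

Iner (moment of inertia) has dimensions [L^2 M].
Ef (electric field) has dimensions [I^-1 L M T^-3].
V (voltage) has dimensions [I^-1 L^2 M T^-3].

Left side: [I^-1 L M T^-3]
Right side: [I^-1 T^-3]

The two sides have different dimensions, so the equation is NOT dimensionally consistent.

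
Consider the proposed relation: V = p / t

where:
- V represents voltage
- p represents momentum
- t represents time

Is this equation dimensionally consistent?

No

V (voltage) has dimensions [I^-1 L^2 M T^-3].
p (momentum) has dimensions [L M T^-1].
t (time) has dimensions [T].

Left side: [I^-1 L^2 M T^-3]
Right side: [L M T^-2]

The two sides have different dimensions, so the equation is NOT dimensionally consistent.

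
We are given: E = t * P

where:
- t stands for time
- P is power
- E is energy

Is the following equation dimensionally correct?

Yes

t (time) has dimensions [T].
P (power) has dimensions [L^2 M T^-3].
E (energy) has dimensions [L^2 M T^-2].

Left side: [L^2 M T^-2]
Right side: [L^2 M T^-2]

Both sides have the same dimensions, so the equation is dimensionally consistent.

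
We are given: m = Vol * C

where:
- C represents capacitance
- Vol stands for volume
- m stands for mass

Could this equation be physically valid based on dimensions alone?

No

C (capacitance) has dimensions [I^2 L^-2 M^-1 T^4].
Vol (volume) has dimensions [L^3].
m (mass) has dimensions [M].

Left side: [M]
Right side: [I^2 L M^-1 T^4]

The two sides have different dimensions, so the equation is NOT dimensionally consistent.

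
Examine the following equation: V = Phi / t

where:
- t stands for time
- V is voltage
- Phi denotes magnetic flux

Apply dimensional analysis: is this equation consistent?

Yes

t (time) has dimensions [T].
V (voltage) has dimensions [I^-1 L^2 M T^-3].
Phi (magnetic flux) has dimensions [I^-1 L^2 M T^-2].

Left side: [I^-1 L^2 M T^-3]
Right side: [I^-1 L^2 M T^-3]

Both sides have the same dimensions, so the equation is dimensionally consistent.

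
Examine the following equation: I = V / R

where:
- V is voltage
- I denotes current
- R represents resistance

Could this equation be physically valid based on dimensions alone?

Yes

V (voltage) has dimensions [I^-1 L^2 M T^-3].
I (current) has dimensions [I].
R (resistance) has dimensions [I^-2 L^2 M T^-3].

Left side: [I]
Right side: [I]

Both sides have the same dimensions, so the equation is dimensionally consistent.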